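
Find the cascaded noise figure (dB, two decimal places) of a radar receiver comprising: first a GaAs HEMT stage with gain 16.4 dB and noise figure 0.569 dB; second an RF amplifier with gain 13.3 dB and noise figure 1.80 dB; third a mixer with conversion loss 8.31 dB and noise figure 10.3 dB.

0.65 dB

Convert to linear (a loss of L dB is a gain of −L dB): F_i = 10^(NF_i/10), G_i = 10^(G_i,dB/10)
  Stage 1: F_1 = 10^(0.569/10) = 1.140, G_1 = 10^(16.4/10) = 43.65
  Stage 2: F_2 = 10^(1.80/10) = 1.514, G_2 = 10^(13.3/10) = 21.38
  Stage 3: F_3 = 10^(10.3/10) = 10.72, G_3 = 10^(−8.31/10) = 0.1476
Friis cascade:
  F = 1.140 + (1.514 − 1)/43.65 + (10.72 − 1)/933.3 = 1.162
NF = 10 log₁₀(1.162) = 0.65 dB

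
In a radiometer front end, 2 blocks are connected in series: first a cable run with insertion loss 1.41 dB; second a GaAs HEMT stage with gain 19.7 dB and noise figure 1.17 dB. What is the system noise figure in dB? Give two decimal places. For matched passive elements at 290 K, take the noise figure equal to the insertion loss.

Convert to linear (a loss of L dB is a gain of −L dB): F_i = 10^(NF_i/10), G_i = 10^(G_i,dB/10)
  Stage 1: F_1 = 10^(1.41/10) = 1.384, G_1 = 10^(−1.41/10) = 0.7228
  Stage 2: F_2 = 10^(1.17/10) = 1.309, G_2 = 10^(19.7/10) = 93.33
Friis cascade:
  F = 1.384 + (1.309 − 1)/0.7228 = 1.811
NF = 10 log₁₀(1.811) = 2.58 dB

2.58 dB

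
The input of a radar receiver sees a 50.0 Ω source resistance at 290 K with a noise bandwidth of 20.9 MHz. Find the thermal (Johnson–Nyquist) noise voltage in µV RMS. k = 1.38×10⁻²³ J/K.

V_n = √(4kTRB)
4kTRB = 4 × 1.38×10⁻²³ × 290 × 5.00×10¹ × 2.09×10⁷ = 1.67×10⁻¹¹ V²
V_n = √(1.67×10⁻¹¹) = 4.09×10⁻⁶ V = 4.09 µV

4.09 µV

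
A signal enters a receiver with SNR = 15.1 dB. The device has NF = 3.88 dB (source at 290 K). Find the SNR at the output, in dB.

By definition F = SNR_in/SNR_out, so in dB: SNR_out = SNR_in − NF
SNR_out = 15.1 − 3.88 = 11.22 dB

11.22 dB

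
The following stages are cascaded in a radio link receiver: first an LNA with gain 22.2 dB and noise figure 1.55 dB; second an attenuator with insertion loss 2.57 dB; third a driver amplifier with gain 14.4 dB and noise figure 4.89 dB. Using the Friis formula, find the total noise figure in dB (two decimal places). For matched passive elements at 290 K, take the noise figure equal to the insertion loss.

1.63 dB

Convert to linear (a loss of L dB is a gain of −L dB): F_i = 10^(NF_i/10), G_i = 10^(G_i,dB/10)
  Stage 1: F_1 = 10^(1.55/10) = 1.429, G_1 = 10^(22.2/10) = 166.0
  Stage 2: F_2 = 10^(2.57/10) = 1.807, G_2 = 10^(−2.57/10) = 0.5534
  Stage 3: F_3 = 10^(4.89/10) = 3.083, G_3 = 10^(14.4/10) = 27.54
Friis cascade:
  F = 1.429 + (1.807 − 1)/166.0 + (3.083 − 1)/91.83 = 1.456
NF = 10 log₁₀(1.456) = 1.63 dB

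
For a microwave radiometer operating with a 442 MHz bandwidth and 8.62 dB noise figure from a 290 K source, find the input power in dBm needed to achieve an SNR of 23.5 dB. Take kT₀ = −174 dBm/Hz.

Sensitivity = −174 + 10 log₁₀(B) + NF + SNR_min
= −174 + 86.45 + 8.62 + 23.5
= −55.43 dBm → −55.4 dBm

−55.4 dBm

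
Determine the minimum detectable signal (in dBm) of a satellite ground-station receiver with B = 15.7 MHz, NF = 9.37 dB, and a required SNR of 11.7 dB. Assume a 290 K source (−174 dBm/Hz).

−81.0 dBm

Sensitivity = −174 + 10 log₁₀(B) + NF + SNR_min
= −174 + 71.96 + 9.37 + 11.7
= −80.97 dBm → −81.0 dBm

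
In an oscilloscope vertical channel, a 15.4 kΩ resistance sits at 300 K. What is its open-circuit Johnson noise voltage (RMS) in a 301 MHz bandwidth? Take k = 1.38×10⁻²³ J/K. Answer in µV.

V_n = √(4kTRB)
4kTRB = 4 × 1.38×10⁻²³ × 300 × 1.54×10⁴ × 3.01×10⁸ = 7.68×10⁻⁸ V²
V_n = √(7.68×10⁻⁸) = 2.77×10⁻⁴ V = 277 µV

277 µV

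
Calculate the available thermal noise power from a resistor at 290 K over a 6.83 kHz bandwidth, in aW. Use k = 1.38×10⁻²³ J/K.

P_n = kTB = 1.38×10⁻²³ × 290 × 6.83×10³ = 2.73×10⁻¹⁷ W = 27.3 aW

27.3 aW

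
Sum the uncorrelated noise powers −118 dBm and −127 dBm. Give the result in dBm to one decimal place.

−117.5 dBm

Convert to linear, add, convert back:
P₁ = 1.58×10⁻¹⁵ W, P₂ = 2.00×10⁻¹⁶ W
P_tot = 1.78×10⁻¹⁵ W → 10 log₁₀(P_tot / 10⁻³) = −117.5 dBm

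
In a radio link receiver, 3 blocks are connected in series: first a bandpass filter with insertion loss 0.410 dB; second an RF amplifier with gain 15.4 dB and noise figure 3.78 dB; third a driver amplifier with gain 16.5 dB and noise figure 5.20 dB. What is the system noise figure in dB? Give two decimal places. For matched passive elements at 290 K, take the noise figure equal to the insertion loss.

4.31 dB

Convert to linear (a loss of L dB is a gain of −L dB): F_i = 10^(NF_i/10), G_i = 10^(G_i,dB/10)
  Stage 1: F_1 = 10^(0.410/10) = 1.099, G_1 = 10^(−0.410/10) = 0.9099
  Stage 2: F_2 = 10^(3.78/10) = 2.388, G_2 = 10^(15.4/10) = 34.67
  Stage 3: F_3 = 10^(5.20/10) = 3.311, G_3 = 10^(16.5/10) = 44.67
Friis cascade:
  F = 1.099 + (2.388 − 1)/0.9099 + (3.311 − 1)/31.55 = 2.697
NF = 10 log₁₀(2.697) = 4.31 dB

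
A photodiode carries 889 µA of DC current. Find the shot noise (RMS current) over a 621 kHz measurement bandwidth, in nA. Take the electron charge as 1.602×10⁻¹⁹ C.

I_n = √(2qI·B)
2qI·B = 2 × 1.602×10⁻¹⁹ × 8.89×10⁻⁴ × 6.21×10⁵ = 1.77×10⁻¹⁶ A²
I_n = √(1.77×10⁻¹⁶) = 1.33×10⁻⁸ A = 13.3 nA

13.3 nA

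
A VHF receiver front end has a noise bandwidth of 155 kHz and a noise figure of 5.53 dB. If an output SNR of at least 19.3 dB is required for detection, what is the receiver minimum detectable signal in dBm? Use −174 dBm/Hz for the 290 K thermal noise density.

Sensitivity = −174 + 10 log₁₀(B) + NF + SNR_min
= −174 + 51.9 + 5.53 + 19.3
= −97.27 dBm → −97.3 dBm

−97.3 dBm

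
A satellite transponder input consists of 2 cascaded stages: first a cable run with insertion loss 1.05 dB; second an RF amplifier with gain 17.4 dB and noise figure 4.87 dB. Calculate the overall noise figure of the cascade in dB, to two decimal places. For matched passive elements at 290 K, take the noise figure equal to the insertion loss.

5.92 dB

Convert to linear (a loss of L dB is a gain of −L dB): F_i = 10^(NF_i/10), G_i = 10^(G_i,dB/10)
  Stage 1: F_1 = 10^(1.05/10) = 1.274, G_1 = 10^(−1.05/10) = 0.7852
  Stage 2: F_2 = 10^(4.87/10) = 3.069, G_2 = 10^(17.4/10) = 54.95
Friis cascade:
  F = 1.274 + (3.069 − 1)/0.7852 = 3.908
NF = 10 log₁₀(3.908) = 5.92 dB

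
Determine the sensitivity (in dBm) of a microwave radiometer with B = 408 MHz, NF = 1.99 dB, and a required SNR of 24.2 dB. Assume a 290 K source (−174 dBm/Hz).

Sensitivity = −174 + 10 log₁₀(B) + NF + SNR_min
= −174 + 86.11 + 1.99 + 24.2
= −61.70 dBm → −61.7 dBm

−61.7 dBm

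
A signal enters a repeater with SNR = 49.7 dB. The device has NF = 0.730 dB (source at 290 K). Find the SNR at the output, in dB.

48.970 dB

By definition F = SNR_in/SNR_out, so in dB: SNR_out = SNR_in − NF
SNR_out = 49.7 − 0.730 = 48.970 dB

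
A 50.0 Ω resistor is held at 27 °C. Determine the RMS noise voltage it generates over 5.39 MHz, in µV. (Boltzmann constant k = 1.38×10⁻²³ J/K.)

2.11 µV

T = 27 °C + 273.15 = 300.15 K
V_n = √(4kTRB)
4kTRB = 4 × 1.38×10⁻²³ × 300.15 × 5.00×10¹ × 5.39×10⁶ = 4.47×10⁻¹² V²
V_n = √(4.47×10⁻¹²) = 2.11×10⁻⁶ V = 2.11 µV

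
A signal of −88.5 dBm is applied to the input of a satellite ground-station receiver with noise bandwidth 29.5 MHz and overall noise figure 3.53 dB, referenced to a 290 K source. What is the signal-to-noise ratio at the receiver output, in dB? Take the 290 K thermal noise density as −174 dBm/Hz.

7.3 dB

Noise floor: N = −174 + 10 log₁₀(B) + NF
10 log₁₀(2.95×10⁷) = 74.7 dB
N = −174 + 74.7 + 3.53 = −95.77 dBm
SNR = P_sig − N = −88.5 − (−95.77) = 7.27 dB → 7.3 dB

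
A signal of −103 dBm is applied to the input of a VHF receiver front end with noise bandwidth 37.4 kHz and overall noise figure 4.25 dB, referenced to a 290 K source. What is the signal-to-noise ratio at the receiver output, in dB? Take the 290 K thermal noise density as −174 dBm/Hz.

Noise floor: N = −174 + 10 log₁₀(B) + NF
10 log₁₀(3.74×10⁴) = 45.73 dB
N = −174 + 45.73 + 4.25 = −124.02 dBm
SNR = P_sig − N = −103 − (−124.02) = 21.02 dB → 21.0 dB

21.0 dB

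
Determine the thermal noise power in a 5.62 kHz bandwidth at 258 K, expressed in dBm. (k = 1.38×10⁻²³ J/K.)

−137.0 dBm

P_n = kTB = 1.38×10⁻²³ × 258 × 5.62×10³ = 2.00×10⁻¹⁷ W
In dBm: 10 log₁₀(2.00×10⁻¹⁷ / 10⁻³) = −137.0 dBm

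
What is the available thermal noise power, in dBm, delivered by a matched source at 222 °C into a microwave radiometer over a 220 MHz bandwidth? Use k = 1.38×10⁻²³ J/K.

−88.2 dBm

T = 222 °C + 273.15 = 495.15 K
P_n = kTB = 1.38×10⁻²³ × 495.15 × 2.20×10⁸ = 1.50×10⁻¹² W
In dBm: 10 log₁₀(1.50×10⁻¹² / 10⁻³) = −88.2 dBm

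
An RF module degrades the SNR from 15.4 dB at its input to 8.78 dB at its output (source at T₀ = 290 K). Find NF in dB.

6.62 dB

NF (dB) = SNR_in(dB) − SNR_out(dB) when the source is at T₀
NF = 15.4 − 8.78 = 6.62 dB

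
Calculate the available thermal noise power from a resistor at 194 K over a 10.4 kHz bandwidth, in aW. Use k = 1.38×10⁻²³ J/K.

27.8 aW

P_n = kTB = 1.38×10⁻²³ × 194 × 1.04×10⁴ = 2.78×10⁻¹⁷ W = 27.8 aW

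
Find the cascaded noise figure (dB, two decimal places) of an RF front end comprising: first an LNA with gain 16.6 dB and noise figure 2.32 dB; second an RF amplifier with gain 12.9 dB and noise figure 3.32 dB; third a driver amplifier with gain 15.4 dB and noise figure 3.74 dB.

2.39 dB

Convert to linear (a loss of L dB is a gain of −L dB): F_i = 10^(NF_i/10), G_i = 10^(G_i,dB/10)
  Stage 1: F_1 = 10^(2.32/10) = 1.706, G_1 = 10^(16.6/10) = 45.71
  Stage 2: F_2 = 10^(3.32/10) = 2.148, G_2 = 10^(12.9/10) = 19.50
  Stage 3: F_3 = 10^(3.74/10) = 2.366, G_3 = 10^(15.4/10) = 34.67
Friis cascade:
  F = 1.706 + (2.148 − 1)/45.71 + (2.366 − 1)/891.3 = 1.733
NF = 10 log₁₀(1.733) = 2.39 dB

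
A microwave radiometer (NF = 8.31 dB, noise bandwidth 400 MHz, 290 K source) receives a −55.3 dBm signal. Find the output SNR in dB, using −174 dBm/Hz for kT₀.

Noise floor: N = −174 + 10 log₁₀(B) + NF
10 log₁₀(4.00×10⁸) = 86.02 dB
N = −174 + 86.02 + 8.31 = −79.67 dBm
SNR = P_sig − N = −55.3 − (−79.67) = 24.37 dB → 24.4 dB

24.4 dB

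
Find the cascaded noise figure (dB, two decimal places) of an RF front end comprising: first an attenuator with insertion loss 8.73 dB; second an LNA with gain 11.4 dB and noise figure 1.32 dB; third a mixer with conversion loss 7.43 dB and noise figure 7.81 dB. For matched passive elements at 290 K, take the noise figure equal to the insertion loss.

11.09 dB

Convert to linear (a loss of L dB is a gain of −L dB): F_i = 10^(NF_i/10), G_i = 10^(G_i,dB/10)
  Stage 1: F_1 = 10^(8.73/10) = 7.464, G_1 = 10^(−8.73/10) = 0.1340
  Stage 2: F_2 = 10^(1.32/10) = 1.355, G_2 = 10^(11.4/10) = 13.80
  Stage 3: F_3 = 10^(7.81/10) = 6.039, G_3 = 10^(−7.43/10) = 0.1807
Friis cascade:
  F = 7.464 + (1.355 − 1)/0.1340 + (6.039 − 1)/1.849 = 12.84
NF = 10 log₁₀(12.84) = 11.09 dB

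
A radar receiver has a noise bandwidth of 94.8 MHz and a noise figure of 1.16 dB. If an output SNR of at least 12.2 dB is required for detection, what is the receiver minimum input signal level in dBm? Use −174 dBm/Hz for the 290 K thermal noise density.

Sensitivity = −174 + 10 log₁₀(B) + NF + SNR_min
= −174 + 79.77 + 1.16 + 12.2
= −80.87 dBm → −80.9 dBm

−80.9 dBm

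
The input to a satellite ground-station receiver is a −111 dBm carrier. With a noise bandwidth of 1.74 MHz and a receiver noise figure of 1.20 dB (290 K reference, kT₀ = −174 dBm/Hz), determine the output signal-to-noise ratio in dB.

−0.6 dB

Noise floor: N = −174 + 10 log₁₀(B) + NF
10 log₁₀(1.74×10⁶) = 62.41 dB
N = −174 + 62.41 + 1.20 = −110.39 dBm
SNR = P_sig − N = −111 − (−110.39) = −0.61 dB → −0.6 dB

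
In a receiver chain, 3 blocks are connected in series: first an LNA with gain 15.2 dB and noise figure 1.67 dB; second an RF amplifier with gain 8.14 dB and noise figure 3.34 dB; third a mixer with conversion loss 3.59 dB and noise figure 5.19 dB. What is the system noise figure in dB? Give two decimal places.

Convert to linear (a loss of L dB is a gain of −L dB): F_i = 10^(NF_i/10), G_i = 10^(G_i,dB/10)
  Stage 1: F_1 = 10^(1.67/10) = 1.469, G_1 = 10^(15.2/10) = 33.11
  Stage 2: F_2 = 10^(3.34/10) = 2.158, G_2 = 10^(8.14/10) = 6.516
  Stage 3: F_3 = 10^(5.19/10) = 3.304, G_3 = 10^(−3.59/10) = 0.4375
Friis cascade:
  F = 1.469 + (2.158 − 1)/33.11 + (3.304 − 1)/215.8 = 1.515
NF = 10 log₁₀(1.515) = 1.80 dB

1.80 dB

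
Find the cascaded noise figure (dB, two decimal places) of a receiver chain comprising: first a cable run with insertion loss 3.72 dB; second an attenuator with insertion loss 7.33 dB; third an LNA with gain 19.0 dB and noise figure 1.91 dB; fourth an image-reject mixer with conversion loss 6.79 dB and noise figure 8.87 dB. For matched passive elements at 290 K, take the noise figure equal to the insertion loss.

13.19 dB

Convert to linear (a loss of L dB is a gain of −L dB): F_i = 10^(NF_i/10), G_i = 10^(G_i,dB/10)
  Stage 1: F_1 = 10^(3.72/10) = 2.355, G_1 = 10^(−3.72/10) = 0.4246
  Stage 2: F_2 = 10^(7.33/10) = 5.408, G_2 = 10^(−7.33/10) = 0.1849
  Stage 3: F_3 = 10^(1.91/10) = 1.552, G_3 = 10^(19.0/10) = 79.43
  Stage 4: F_4 = 10^(8.87/10) = 7.709, G_4 = 10^(−6.79/10) = 0.2094
Friis cascade:
  F = 2.355 + (5.408 − 1)/0.4246 + (1.552 − 1)/0.07852 + (7.709 − 1)/6.237 = 20.85
NF = 10 log₁₀(20.85) = 13.19 dB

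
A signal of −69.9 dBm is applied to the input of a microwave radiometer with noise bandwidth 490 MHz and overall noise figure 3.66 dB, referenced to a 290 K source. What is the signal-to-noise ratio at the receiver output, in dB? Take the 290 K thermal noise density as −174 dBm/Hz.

13.5 dB

Noise floor: N = −174 + 10 log₁₀(B) + NF
10 log₁₀(4.90×10⁸) = 86.9 dB
N = −174 + 86.9 + 3.66 = −83.44 dBm
SNR = P_sig − N = −69.9 − (−83.44) = 13.54 dB → 13.5 dB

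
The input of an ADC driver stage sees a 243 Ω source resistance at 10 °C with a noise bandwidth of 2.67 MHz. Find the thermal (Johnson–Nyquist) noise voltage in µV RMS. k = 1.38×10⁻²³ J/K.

T = 10 °C + 273.15 = 283.15 K
V_n = √(4kTRB)
4kTRB = 4 × 1.38×10⁻²³ × 283.15 × 2.43×10² × 2.67×10⁶ = 1.01×10⁻¹¹ V²
V_n = √(1.01×10⁻¹¹) = 3.18×10⁻⁶ V = 3.18 µV

3.18 µV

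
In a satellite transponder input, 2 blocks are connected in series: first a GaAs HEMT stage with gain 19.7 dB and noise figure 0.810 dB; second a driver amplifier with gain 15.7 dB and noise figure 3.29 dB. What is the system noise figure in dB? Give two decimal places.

Convert to linear (a loss of L dB is a gain of −L dB): F_i = 10^(NF_i/10), G_i = 10^(G_i,dB/10)
  Stage 1: F_1 = 10^(0.810/10) = 1.205, G_1 = 10^(19.7/10) = 93.33
  Stage 2: F_2 = 10^(3.29/10) = 2.133, G_2 = 10^(15.7/10) = 37.15
Friis cascade:
  F = 1.205 + (2.133 − 1)/93.33 = 1.217
NF = 10 log₁₀(1.217) = 0.85 dB

0.85 dB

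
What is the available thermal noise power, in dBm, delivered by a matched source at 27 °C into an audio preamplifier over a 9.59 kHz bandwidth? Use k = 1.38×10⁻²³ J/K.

−134.0 dBm

T = 27 °C + 273.15 = 300.15 K
P_n = kTB = 1.38×10⁻²³ × 300.15 × 9.59×10³ = 3.97×10⁻¹⁷ W
In dBm: 10 log₁₀(3.97×10⁻¹⁷ / 10⁻³) = −134.0 dBm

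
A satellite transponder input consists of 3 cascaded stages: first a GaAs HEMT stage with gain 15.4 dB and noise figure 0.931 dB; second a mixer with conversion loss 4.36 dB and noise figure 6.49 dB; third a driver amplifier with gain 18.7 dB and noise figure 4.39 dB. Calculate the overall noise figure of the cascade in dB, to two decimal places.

Convert to linear (a loss of L dB is a gain of −L dB): F_i = 10^(NF_i/10), G_i = 10^(G_i,dB/10)
  Stage 1: F_1 = 10^(0.931/10) = 1.239, G_1 = 10^(15.4/10) = 34.67
  Stage 2: F_2 = 10^(6.49/10) = 4.457, G_2 = 10^(−4.36/10) = 0.3664
  Stage 3: F_3 = 10^(4.39/10) = 2.748, G_3 = 10^(18.7/10) = 74.13
Friis cascade:
  F = 1.239 + (4.457 − 1)/34.67 + (2.748 − 1)/12.71 = 1.476
NF = 10 log₁₀(1.476) = 1.69 dB

1.69 dB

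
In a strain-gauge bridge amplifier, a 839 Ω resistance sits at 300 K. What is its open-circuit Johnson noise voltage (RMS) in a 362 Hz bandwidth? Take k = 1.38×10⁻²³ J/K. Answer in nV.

V_n = √(4kTRB)
4kTRB = 4 × 1.38×10⁻²³ × 300 × 8.39×10² × 3.62×10² = 5.03×10⁻¹⁵ V²
V_n = √(5.03×10⁻¹⁵) = 7.09×10⁻⁸ V = 70.9 nV

70.9 nV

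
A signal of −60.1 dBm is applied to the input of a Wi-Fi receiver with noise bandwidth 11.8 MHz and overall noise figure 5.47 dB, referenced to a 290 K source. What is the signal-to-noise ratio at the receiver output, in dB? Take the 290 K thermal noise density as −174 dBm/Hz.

37.7 dB

Noise floor: N = −174 + 10 log₁₀(B) + NF
10 log₁₀(1.18×10⁷) = 70.72 dB
N = −174 + 70.72 + 5.47 = −97.81 dBm
SNR = P_sig − N = −60.1 − (−97.81) = 37.71 dB → 37.7 dB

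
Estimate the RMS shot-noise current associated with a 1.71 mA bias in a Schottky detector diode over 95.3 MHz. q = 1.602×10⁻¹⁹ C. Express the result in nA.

I_n = √(2qI·B)
2qI·B = 2 × 1.602×10⁻¹⁹ × 1.71×10⁻³ × 9.53×10⁷ = 5.22×10⁻¹⁴ A²
I_n = √(5.22×10⁻¹⁴) = 2.29×10⁻⁷ A = 229 nA

229 nA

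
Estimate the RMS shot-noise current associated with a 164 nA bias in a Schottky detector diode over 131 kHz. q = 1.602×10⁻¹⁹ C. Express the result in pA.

I_n = √(2qI·B)
2qI·B = 2 × 1.602×10⁻¹⁹ × 1.64×10⁻⁷ × 1.31×10⁵ = 6.88×10⁻²¹ A²
I_n = √(6.88×10⁻²¹) = 8.30×10⁻¹¹ A = 83.0 pA

83.0 pA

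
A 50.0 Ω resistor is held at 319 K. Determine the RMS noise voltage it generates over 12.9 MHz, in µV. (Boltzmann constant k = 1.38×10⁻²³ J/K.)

V_n = √(4kTRB)
4kTRB = 4 × 1.38×10⁻²³ × 319 × 5.00×10¹ × 1.29×10⁷ = 1.14×10⁻¹¹ V²
V_n = √(1.14×10⁻¹¹) = 3.37×10⁻⁶ V = 3.37 µV

3.37 µV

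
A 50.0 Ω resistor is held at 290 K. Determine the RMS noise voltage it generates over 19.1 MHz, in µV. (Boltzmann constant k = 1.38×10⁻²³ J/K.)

V_n = √(4kTRB)
4kTRB = 4 × 1.38×10⁻²³ × 290 × 5.00×10¹ × 1.91×10⁷ = 1.53×10⁻¹¹ V²
V_n = √(1.53×10⁻¹¹) = 3.91×10⁻⁶ V = 3.91 µV

3.91 µV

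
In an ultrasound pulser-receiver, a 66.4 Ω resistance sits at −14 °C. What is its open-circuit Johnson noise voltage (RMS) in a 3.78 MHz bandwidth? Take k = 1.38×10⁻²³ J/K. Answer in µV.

T = −14 °C + 273.15 = 259.15 K
V_n = √(4kTRB)
4kTRB = 4 × 1.38×10⁻²³ × 259.15 × 6.64×10¹ × 3.78×10⁶ = 3.59×10⁻¹² V²
V_n = √(3.59×10⁻¹²) = 1.89×10⁻⁶ V = 1.89 µV

1.89 µV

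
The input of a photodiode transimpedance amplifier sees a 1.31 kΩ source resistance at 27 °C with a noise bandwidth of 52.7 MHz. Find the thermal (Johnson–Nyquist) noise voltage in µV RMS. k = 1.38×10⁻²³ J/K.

T = 27 °C + 273.15 = 300.15 K
V_n = √(4kTRB)
4kTRB = 4 × 1.38×10⁻²³ × 300.15 × 1.31×10³ × 5.27×10⁷ = 1.14×10⁻⁹ V²
V_n = √(1.14×10⁻⁹) = 3.38×10⁻⁵ V = 33.8 µV

33.8 µV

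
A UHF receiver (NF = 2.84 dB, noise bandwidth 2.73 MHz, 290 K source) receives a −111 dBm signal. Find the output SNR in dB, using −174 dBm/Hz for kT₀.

−4.2 dB

Noise floor: N = −174 + 10 log₁₀(B) + NF
10 log₁₀(2.73×10⁶) = 64.36 dB
N = −174 + 64.36 + 2.84 = −106.80 dBm
SNR = P_sig − N = −111 − (−106.80) = −4.20 dB → −4.2 dB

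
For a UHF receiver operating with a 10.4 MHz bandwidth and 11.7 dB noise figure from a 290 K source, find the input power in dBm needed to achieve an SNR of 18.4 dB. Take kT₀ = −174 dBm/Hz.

Sensitivity = −174 + 10 log₁₀(B) + NF + SNR_min
= −174 + 70.17 + 11.7 + 18.4
= −73.73 dBm → −73.7 dBm

−73.7 dBm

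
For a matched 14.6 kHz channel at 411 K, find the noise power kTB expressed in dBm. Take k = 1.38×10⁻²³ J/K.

−130.8 dBm

P_n = kTB = 1.38×10⁻²³ × 411 × 1.46×10⁴ = 8.28×10⁻¹⁷ W
In dBm: 10 log₁₀(8.28×10⁻¹⁷ / 10⁻³) = −130.8 dBm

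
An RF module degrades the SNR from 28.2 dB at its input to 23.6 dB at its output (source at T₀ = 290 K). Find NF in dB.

4.6 dB

NF (dB) = SNR_in(dB) − SNR_out(dB) when the source is at T₀
NF = 28.2 − 23.6 = 4.6 dB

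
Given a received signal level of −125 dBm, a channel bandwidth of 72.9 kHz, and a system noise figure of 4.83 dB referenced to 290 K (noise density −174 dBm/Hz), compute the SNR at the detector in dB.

−4.5 dB

Noise floor: N = −174 + 10 log₁₀(B) + NF
10 log₁₀(7.29×10⁴) = 48.63 dB
N = −174 + 48.63 + 4.83 = −120.54 dBm
SNR = P_sig − N = −125 − (−120.54) = −4.46 dB → −4.5 dB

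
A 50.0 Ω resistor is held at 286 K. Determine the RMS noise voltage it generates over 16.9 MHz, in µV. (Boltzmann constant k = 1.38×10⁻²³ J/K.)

3.65 µV

V_n = √(4kTRB)
4kTRB = 4 × 1.38×10⁻²³ × 286 × 5.00×10¹ × 1.69×10⁷ = 1.33×10⁻¹¹ V²
V_n = √(1.33×10⁻¹¹) = 3.65×10⁻⁶ V = 3.65 µV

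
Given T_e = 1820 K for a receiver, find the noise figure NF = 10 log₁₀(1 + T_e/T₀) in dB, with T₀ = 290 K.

F = 1 + T_e/T₀ = 1 + 1820/290 = 7.27586
NF = 10 log₁₀(7.27586) = 8.62 dB

8.62 dB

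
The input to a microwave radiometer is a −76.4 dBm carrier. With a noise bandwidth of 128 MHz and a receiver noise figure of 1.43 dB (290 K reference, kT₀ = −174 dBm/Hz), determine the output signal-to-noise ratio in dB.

15.1 dB

Noise floor: N = −174 + 10 log₁₀(B) + NF
10 log₁₀(1.28×10⁸) = 81.07 dB
N = −174 + 81.07 + 1.43 = −91.50 dBm
SNR = P_sig − N = −76.4 − (−91.50) = 15.10 dB → 15.1 dB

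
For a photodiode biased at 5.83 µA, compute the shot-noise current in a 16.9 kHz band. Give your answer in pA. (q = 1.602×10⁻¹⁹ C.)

I_n = √(2qI·B)
2qI·B = 2 × 1.602×10⁻¹⁹ × 5.83×10⁻⁶ × 1.69×10⁴ = 3.16×10⁻²⁰ A²
I_n = √(3.16×10⁻²⁰) = 1.78×10⁻¹⁰ A = 178 pA

178 pA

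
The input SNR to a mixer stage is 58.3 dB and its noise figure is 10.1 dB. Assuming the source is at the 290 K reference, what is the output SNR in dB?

By definition F = SNR_in/SNR_out, so in dB: SNR_out = SNR_in − NF
SNR_out = 58.3 − 10.1 = 48.2 dB

48.2 dB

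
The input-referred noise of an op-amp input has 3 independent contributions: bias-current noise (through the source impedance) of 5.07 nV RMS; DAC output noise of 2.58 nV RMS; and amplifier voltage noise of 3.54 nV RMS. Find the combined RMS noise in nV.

Uncorrelated sources add in power (mean-square): V_tot = √(ΣV_i²)
V_tot = √[(5.07×10⁻⁹)² + (2.58×10⁻⁹)² + (3.54×10⁻⁹)²] = 6.70×10⁻⁹ V = 6.70 nV

6.70 nV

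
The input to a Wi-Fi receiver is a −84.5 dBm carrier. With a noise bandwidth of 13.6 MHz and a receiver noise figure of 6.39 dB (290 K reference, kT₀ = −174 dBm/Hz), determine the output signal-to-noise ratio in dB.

Noise floor: N = −174 + 10 log₁₀(B) + NF
10 log₁₀(1.36×10⁷) = 71.34 dB
N = −174 + 71.34 + 6.39 = −96.27 dBm
SNR = P_sig − N = −84.5 − (−96.27) = 11.77 dB → 11.8 dB

11.8 dB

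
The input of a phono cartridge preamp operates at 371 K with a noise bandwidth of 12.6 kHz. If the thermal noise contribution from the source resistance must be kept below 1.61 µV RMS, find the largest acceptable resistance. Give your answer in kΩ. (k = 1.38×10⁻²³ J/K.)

Johnson–Nyquist: V_n = √(4kTRB) ⇒ R = V_n² / (4kTB)
4kTB = 4 × 1.38×10⁻²³ × 371 × 1.26×10⁴ = 2.58×10⁻¹⁶
R = (1.61×10⁻⁶)² / 2.58×10⁻¹⁶ = 1.00×10⁴ Ω = 10.0 kΩ

10.0 kΩ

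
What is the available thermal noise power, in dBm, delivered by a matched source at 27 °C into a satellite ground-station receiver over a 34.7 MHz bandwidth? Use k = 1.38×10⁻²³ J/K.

T = 27 °C + 273.15 = 300.15 K
P_n = kTB = 1.38×10⁻²³ × 300.15 × 3.47×10⁷ = 1.44×10⁻¹³ W
In dBm: 10 log₁₀(1.44×10⁻¹³ / 10⁻³) = −98.4 dBm

−98.4 dBm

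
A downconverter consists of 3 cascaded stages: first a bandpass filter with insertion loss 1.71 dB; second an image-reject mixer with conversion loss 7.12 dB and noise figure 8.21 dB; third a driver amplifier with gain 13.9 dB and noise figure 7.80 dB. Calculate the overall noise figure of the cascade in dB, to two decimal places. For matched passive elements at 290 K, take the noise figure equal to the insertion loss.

Convert to linear (a loss of L dB is a gain of −L dB): F_i = 10^(NF_i/10), G_i = 10^(G_i,dB/10)
  Stage 1: F_1 = 10^(1.71/10) = 1.483, G_1 = 10^(−1.71/10) = 0.6745
  Stage 2: F_2 = 10^(8.21/10) = 6.622, G_2 = 10^(−7.12/10) = 0.1941
  Stage 3: F_3 = 10^(7.80/10) = 6.026, G_3 = 10^(13.9/10) = 24.55
Friis cascade:
  F = 1.483 + (6.622 − 1)/0.6745 + (6.026 − 1)/0.1309 = 48.20
NF = 10 log₁₀(48.20) = 16.83 dB

16.83 dB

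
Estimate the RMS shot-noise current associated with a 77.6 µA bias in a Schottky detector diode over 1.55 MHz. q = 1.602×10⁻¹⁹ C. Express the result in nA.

I_n = √(2qI·B)
2qI·B = 2 × 1.602×10⁻¹⁹ × 7.76×10⁻⁵ × 1.55×10⁶ = 3.85×10⁻¹⁷ A²
I_n = √(3.85×10⁻¹⁷) = 6.21×10⁻⁹ A = 6.21 nA

6.21 nA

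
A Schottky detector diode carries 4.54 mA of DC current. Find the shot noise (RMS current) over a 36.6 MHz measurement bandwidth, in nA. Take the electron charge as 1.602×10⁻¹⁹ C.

231 nA

I_n = √(2qI·B)
2qI·B = 2 × 1.602×10⁻¹⁹ × 4.54×10⁻³ × 3.66×10⁷ = 5.32×10⁻¹⁴ A²
I_n = √(5.32×10⁻¹⁴) = 2.31×10⁻⁷ A = 231 nA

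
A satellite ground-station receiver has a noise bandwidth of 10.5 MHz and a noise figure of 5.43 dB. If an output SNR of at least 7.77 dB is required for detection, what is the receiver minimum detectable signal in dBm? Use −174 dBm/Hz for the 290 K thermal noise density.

Sensitivity = −174 + 10 log₁₀(B) + NF + SNR_min
= −174 + 70.21 + 5.43 + 7.77
= −90.59 dBm → −90.6 dBm

−90.6 dBm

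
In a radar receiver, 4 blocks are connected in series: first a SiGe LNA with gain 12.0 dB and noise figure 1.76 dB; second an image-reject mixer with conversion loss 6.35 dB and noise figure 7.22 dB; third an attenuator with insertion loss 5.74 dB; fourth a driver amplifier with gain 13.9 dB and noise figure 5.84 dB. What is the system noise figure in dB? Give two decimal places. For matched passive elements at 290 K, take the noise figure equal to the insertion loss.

7.34 dB

Convert to linear (a loss of L dB is a gain of −L dB): F_i = 10^(NF_i/10), G_i = 10^(G_i,dB/10)
  Stage 1: F_1 = 10^(1.76/10) = 1.500, G_1 = 10^(12.0/10) = 15.85
  Stage 2: F_2 = 10^(7.22/10) = 5.272, G_2 = 10^(−6.35/10) = 0.2317
  Stage 3: F_3 = 10^(5.74/10) = 3.750, G_3 = 10^(−5.74/10) = 0.2667
  Stage 4: F_4 = 10^(5.84/10) = 3.837, G_4 = 10^(13.9/10) = 24.55
Friis cascade:
  F = 1.500 + (5.272 − 1)/15.85 + (3.750 − 1)/3.673 + (3.837 − 1)/0.9795 = 5.414
NF = 10 log₁₀(5.414) = 7.34 dB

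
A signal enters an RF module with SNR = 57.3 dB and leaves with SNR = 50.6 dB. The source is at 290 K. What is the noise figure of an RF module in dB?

NF (dB) = SNR_in(dB) − SNR_out(dB) when the source is at T₀
NF = 57.3 − 50.6 = 6.7 dB

6.7 dB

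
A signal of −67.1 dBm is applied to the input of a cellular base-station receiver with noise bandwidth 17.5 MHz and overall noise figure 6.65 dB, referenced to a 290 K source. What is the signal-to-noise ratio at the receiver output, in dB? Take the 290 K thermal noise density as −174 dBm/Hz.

Noise floor: N = −174 + 10 log₁₀(B) + NF
10 log₁₀(1.75×10⁷) = 72.43 dB
N = −174 + 72.43 + 6.65 = −94.92 dBm
SNR = P_sig − N = −67.1 − (−94.92) = 27.82 dB → 27.8 dB

27.8 dB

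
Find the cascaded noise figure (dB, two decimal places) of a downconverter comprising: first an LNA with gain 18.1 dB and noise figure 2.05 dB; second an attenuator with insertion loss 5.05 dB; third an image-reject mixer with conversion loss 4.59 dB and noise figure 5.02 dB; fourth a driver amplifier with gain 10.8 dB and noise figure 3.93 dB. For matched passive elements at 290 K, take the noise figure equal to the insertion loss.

2.91 dB

Convert to linear (a loss of L dB is a gain of −L dB): F_i = 10^(NF_i/10), G_i = 10^(G_i,dB/10)
  Stage 1: F_1 = 10^(2.05/10) = 1.603, G_1 = 10^(18.1/10) = 64.57
  Stage 2: F_2 = 10^(5.05/10) = 3.199, G_2 = 10^(−5.05/10) = 0.3126
  Stage 3: F_3 = 10^(5.02/10) = 3.177, G_3 = 10^(−4.59/10) = 0.3475
  Stage 4: F_4 = 10^(3.93/10) = 2.472, G_4 = 10^(10.8/10) = 12.02
Friis cascade:
  F = 1.603 + (3.199 − 1)/64.57 + (3.177 − 1)/20.18 + (2.472 − 1)/7.015 = 1.955
NF = 10 log₁₀(1.955) = 2.91 dB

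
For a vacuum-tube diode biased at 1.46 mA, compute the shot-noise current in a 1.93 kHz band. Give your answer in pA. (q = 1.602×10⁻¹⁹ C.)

950 pA

I_n = √(2qI·B)
2qI·B = 2 × 1.602×10⁻¹⁹ × 1.46×10⁻³ × 1.93×10³ = 9.03×10⁻¹⁹ A²
I_n = √(9.03×10⁻¹⁹) = 9.50×10⁻¹⁰ A = 950 pA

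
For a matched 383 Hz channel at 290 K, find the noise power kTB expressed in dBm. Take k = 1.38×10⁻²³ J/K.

−148.1 dBm

P_n = kTB = 1.38×10⁻²³ × 290 × 3.83×10² = 1.53×10⁻¹⁸ W
In dBm: 10 log₁₀(1.53×10⁻¹⁸ / 10⁻³) = −148.1 dBm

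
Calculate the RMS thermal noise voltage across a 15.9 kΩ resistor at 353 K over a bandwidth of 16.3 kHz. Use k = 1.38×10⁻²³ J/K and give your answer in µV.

V_n = √(4kTRB)
4kTRB = 4 × 1.38×10⁻²³ × 353 × 1.59×10⁴ × 1.63×10⁴ = 5.05×10⁻¹² V²
V_n = √(5.05×10⁻¹²) = 2.25×10⁻⁶ V = 2.25 µV

2.25 µV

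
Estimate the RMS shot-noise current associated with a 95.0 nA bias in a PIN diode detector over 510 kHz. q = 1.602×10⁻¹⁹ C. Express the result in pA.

I_n = √(2qI·B)
2qI·B = 2 × 1.602×10⁻¹⁹ × 9.50×10⁻⁸ × 5.10×10⁵ = 1.55×10⁻²⁰ A²
I_n = √(1.55×10⁻²⁰) = 1.25×10⁻¹⁰ A = 125 pA

125 pA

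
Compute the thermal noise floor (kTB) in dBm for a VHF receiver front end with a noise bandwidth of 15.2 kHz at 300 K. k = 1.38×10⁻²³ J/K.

−132.0 dBm

P_n = kTB = 1.38×10⁻²³ × 300 × 1.52×10⁴ = 6.29×10⁻¹⁷ W
In dBm: 10 log₁₀(6.29×10⁻¹⁷ / 10⁻³) = −132.0 dBm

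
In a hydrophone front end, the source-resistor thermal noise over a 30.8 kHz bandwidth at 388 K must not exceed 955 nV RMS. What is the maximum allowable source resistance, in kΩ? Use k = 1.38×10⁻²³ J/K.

Johnson–Nyquist: V_n = √(4kTRB) ⇒ R = V_n² / (4kTB)
4kTB = 4 × 1.38×10⁻²³ × 388 × 3.08×10⁴ = 6.60×10⁻¹⁶
R = (9.55×10⁻⁷)² / 6.60×10⁻¹⁶ = 1.38×10³ Ω = 1.38 kΩ

1.38 kΩ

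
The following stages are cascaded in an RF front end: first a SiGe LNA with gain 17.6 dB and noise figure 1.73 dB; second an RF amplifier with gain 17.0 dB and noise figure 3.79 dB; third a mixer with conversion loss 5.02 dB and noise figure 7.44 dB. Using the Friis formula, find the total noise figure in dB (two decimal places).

Convert to linear (a loss of L dB is a gain of −L dB): F_i = 10^(NF_i/10), G_i = 10^(G_i,dB/10)
  Stage 1: F_1 = 10^(1.73/10) = 1.489, G_1 = 10^(17.6/10) = 57.54
  Stage 2: F_2 = 10^(3.79/10) = 2.393, G_2 = 10^(17.0/10) = 50.12
  Stage 3: F_3 = 10^(7.44/10) = 5.546, G_3 = 10^(−5.02/10) = 0.3148
Friis cascade:
  F = 1.489 + (2.393 − 1)/57.54 + (5.546 − 1)/2884 = 1.515
NF = 10 log₁₀(1.515) = 1.80 dB

1.80 dB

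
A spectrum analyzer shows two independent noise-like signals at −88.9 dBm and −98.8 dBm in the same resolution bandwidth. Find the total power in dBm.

−88.5 dBm

Convert to linear, add, convert back:
P₁ = 1.29×10⁻¹² W, P₂ = 1.32×10⁻¹³ W
P_tot = 1.42×10⁻¹² W → 10 log₁₀(P_tot / 10⁻³) = −88.5 dBm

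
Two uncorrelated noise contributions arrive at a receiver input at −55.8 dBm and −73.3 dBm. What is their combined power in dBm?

Convert to linear, add, convert back:
P₁ = 2.63×10⁻⁹ W, P₂ = 4.68×10⁻¹¹ W
P_tot = 2.68×10⁻⁹ W → 10 log₁₀(P_tot / 10⁻³) = −55.7 dBm

−55.7 dBm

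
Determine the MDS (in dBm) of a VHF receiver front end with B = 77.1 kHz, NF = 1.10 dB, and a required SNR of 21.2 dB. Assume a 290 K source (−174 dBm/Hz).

−102.8 dBm

Sensitivity = −174 + 10 log₁₀(B) + NF + SNR_min
= −174 + 48.87 + 1.10 + 21.2
= −102.83 dBm → −102.8 dBm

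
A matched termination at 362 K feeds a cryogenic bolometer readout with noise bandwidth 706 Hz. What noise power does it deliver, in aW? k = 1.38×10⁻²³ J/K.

3.53 aW

P_n = kTB = 1.38×10⁻²³ × 362 × 7.06×10² = 3.53×10⁻¹⁸ W = 3.53 aW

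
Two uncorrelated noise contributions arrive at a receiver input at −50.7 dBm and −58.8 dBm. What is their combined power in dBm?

Convert to linear, add, convert back:
P₁ = 8.51×10⁻⁹ W, P₂ = 1.32×10⁻⁹ W
P_tot = 9.83×10⁻⁹ W → 10 log₁₀(P_tot / 10⁻³) = −50.1 dBm

−50.1 dBm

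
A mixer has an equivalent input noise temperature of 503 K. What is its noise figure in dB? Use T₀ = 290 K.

F = 1 + T_e/T₀ = 1 + 503/290 = 2.73448
NF = 10 log₁₀(2.73448) = 4.37 dB

4.37 dB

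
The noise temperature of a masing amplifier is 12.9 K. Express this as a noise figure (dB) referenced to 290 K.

F = 1 + T_e/T₀ = 1 + 12.9/290 = 1.04448
NF = 10 log₁₀(1.04448) = 0.189 dB

0.189 dB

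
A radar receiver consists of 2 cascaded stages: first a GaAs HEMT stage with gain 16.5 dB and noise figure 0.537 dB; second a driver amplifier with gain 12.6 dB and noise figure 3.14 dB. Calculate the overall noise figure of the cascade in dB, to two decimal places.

Convert to linear (a loss of L dB is a gain of −L dB): F_i = 10^(NF_i/10), G_i = 10^(G_i,dB/10)
  Stage 1: F_1 = 10^(0.537/10) = 1.132, G_1 = 10^(16.5/10) = 44.67
  Stage 2: F_2 = 10^(3.14/10) = 2.061, G_2 = 10^(12.6/10) = 18.20
Friis cascade:
  F = 1.132 + (2.061 − 1)/44.67 = 1.155
NF = 10 log₁₀(1.155) = 0.63 dB

0.63 dB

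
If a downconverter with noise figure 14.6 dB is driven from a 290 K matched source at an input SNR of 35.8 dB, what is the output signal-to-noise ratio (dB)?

21.2 dB

By definition F = SNR_in/SNR_out, so in dB: SNR_out = SNR_in − NF
SNR_out = 35.8 − 14.6 = 21.2 dB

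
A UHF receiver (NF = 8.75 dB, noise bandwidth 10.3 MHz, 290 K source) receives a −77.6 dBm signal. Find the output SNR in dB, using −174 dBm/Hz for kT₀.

17.5 dB

Noise floor: N = −174 + 10 log₁₀(B) + NF
10 log₁₀(1.03×10⁷) = 70.13 dB
N = −174 + 70.13 + 8.75 = −95.12 dBm
SNR = P_sig − N = −77.6 − (−95.12) = 17.52 dB → 17.5 dB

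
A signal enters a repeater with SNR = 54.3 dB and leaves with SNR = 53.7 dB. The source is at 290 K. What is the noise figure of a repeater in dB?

0.6 dB

NF (dB) = SNR_in(dB) − SNR_out(dB) when the source is at T₀
NF = 54.3 − 53.7 = 0.6 dB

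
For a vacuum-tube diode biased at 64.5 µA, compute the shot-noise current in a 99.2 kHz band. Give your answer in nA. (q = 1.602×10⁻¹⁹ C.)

1.43 nA

I_n = √(2qI·B)
2qI·B = 2 × 1.602×10⁻¹⁹ × 6.45×10⁻⁵ × 9.92×10⁴ = 2.05×10⁻¹⁸ A²
I_n = √(2.05×10⁻¹⁸) = 1.43×10⁻⁹ A = 1.43 nA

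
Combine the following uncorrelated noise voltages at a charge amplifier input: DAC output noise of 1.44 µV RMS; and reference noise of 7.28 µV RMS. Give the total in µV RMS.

7.42 µV

Uncorrelated sources add in power (mean-square): V_tot = √(ΣV_i²)
V_tot = √[(1.44×10⁻⁶)² + (7.28×10⁻⁶)²] = 7.42×10⁻⁶ V = 7.42 µV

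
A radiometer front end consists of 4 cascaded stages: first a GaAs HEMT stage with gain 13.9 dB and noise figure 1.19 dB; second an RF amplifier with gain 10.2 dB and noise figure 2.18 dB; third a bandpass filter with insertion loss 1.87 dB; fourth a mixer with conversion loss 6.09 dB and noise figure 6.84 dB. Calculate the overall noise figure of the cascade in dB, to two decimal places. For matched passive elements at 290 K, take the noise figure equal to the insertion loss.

1.36 dB

Convert to linear (a loss of L dB is a gain of −L dB): F_i = 10^(NF_i/10), G_i = 10^(G_i,dB/10)
  Stage 1: F_1 = 10^(1.19/10) = 1.315, G_1 = 10^(13.9/10) = 24.55
  Stage 2: F_2 = 10^(2.18/10) = 1.652, G_2 = 10^(10.2/10) = 10.47
  Stage 3: F_3 = 10^(1.87/10) = 1.538, G_3 = 10^(−1.87/10) = 0.6501
  Stage 4: F_4 = 10^(6.84/10) = 4.831, G_4 = 10^(−6.09/10) = 0.2460
Friis cascade:
  F = 1.315 + (1.652 − 1)/24.55 + (1.538 − 1)/257.0 + (4.831 − 1)/167.1 = 1.367
NF = 10 log₁₀(1.367) = 1.36 dB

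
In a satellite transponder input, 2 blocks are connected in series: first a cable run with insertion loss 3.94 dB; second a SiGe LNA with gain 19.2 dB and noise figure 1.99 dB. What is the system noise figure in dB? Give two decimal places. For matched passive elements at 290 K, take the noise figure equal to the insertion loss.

5.93 dB

Convert to linear (a loss of L dB is a gain of −L dB): F_i = 10^(NF_i/10), G_i = 10^(G_i,dB/10)
  Stage 1: F_1 = 10^(3.94/10) = 2.477, G_1 = 10^(−3.94/10) = 0.4036
  Stage 2: F_2 = 10^(1.99/10) = 1.581, G_2 = 10^(19.2/10) = 83.18
Friis cascade:
  F = 2.477 + (1.581 − 1)/0.4036 = 3.917
NF = 10 log₁₀(3.917) = 5.93 dB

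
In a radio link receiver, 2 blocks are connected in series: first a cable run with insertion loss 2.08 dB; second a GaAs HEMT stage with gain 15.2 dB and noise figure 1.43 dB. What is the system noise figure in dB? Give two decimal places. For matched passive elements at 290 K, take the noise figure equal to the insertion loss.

Convert to linear (a loss of L dB is a gain of −L dB): F_i = 10^(NF_i/10), G_i = 10^(G_i,dB/10)
  Stage 1: F_1 = 10^(2.08/10) = 1.614, G_1 = 10^(−2.08/10) = 0.6194
  Stage 2: F_2 = 10^(1.43/10) = 1.390, G_2 = 10^(15.2/10) = 33.11
Friis cascade:
  F = 1.614 + (1.390 − 1)/0.6194 = 2.244
NF = 10 log₁₀(2.244) = 3.51 dB

3.51 dB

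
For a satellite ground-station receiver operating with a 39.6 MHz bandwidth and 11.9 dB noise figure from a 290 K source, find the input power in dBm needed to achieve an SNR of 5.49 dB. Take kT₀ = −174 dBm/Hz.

−80.6 dBm

Sensitivity = −174 + 10 log₁₀(B) + NF + SNR_min
= −174 + 75.98 + 11.9 + 5.49
= −80.63 dBm → −80.6 dBm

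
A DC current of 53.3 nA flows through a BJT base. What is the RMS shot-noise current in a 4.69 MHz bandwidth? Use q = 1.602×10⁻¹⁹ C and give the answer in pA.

I_n = √(2qI·B)
2qI·B = 2 × 1.602×10⁻¹⁹ × 5.33×10⁻⁸ × 4.69×10⁶ = 8.01×10⁻²⁰ A²
I_n = √(8.01×10⁻²⁰) = 2.83×10⁻¹⁰ A = 283 pA

283 pA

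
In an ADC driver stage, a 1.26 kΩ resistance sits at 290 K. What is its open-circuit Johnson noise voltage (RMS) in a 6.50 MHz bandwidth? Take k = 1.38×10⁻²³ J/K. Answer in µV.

V_n = √(4kTRB)
4kTRB = 4 × 1.38×10⁻²³ × 290 × 1.26×10³ × 6.50×10⁶ = 1.31×10⁻¹⁰ V²
V_n = √(1.31×10⁻¹⁰) = 1.15×10⁻⁵ V = 11.5 µV

11.5 µV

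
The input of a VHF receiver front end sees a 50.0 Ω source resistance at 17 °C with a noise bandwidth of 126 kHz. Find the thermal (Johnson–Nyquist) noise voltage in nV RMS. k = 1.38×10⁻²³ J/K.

318 nV

T = 17 °C + 273.15 = 290.15 K
V_n = √(4kTRB)
4kTRB = 4 × 1.38×10⁻²³ × 290.15 × 5.00×10¹ × 1.26×10⁵ = 1.01×10⁻¹³ V²
V_n = √(1.01×10⁻¹³) = 3.18×10⁻⁷ V = 318 nV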